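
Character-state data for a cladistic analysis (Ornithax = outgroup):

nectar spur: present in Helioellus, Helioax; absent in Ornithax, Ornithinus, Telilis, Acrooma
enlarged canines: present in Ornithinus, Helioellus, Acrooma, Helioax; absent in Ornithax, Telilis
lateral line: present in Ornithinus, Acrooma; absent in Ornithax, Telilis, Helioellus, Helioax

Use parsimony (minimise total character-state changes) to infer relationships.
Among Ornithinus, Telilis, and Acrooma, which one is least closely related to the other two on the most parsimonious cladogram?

The outgroup has state 'absent' for every character, so 'present' is the derived state throughout.
nectar spur: derived state 'present' in Helioax and Helioellus only — synapomorphy for {Helioax, Helioellus}.
enlarged canines: derived state 'present' in Acrooma, Helioax, Helioellus, and Ornithinus only — synapomorphy for {Acrooma, Helioax, Helioellus, Ornithinus}.
lateral line (derived state 'present') is shared by Acrooma and Ornithinus — a synapomorphy uniting that clade.
Most parsimonious ingroup topology: (((Ornithinus,Acrooma),(Helioellus,Helioax)),Telilis).
Ornithinus and Acrooma share a more recent common ancestor with each other than either does with Telilis, so Telilis is the least closely related of the three.

Telilis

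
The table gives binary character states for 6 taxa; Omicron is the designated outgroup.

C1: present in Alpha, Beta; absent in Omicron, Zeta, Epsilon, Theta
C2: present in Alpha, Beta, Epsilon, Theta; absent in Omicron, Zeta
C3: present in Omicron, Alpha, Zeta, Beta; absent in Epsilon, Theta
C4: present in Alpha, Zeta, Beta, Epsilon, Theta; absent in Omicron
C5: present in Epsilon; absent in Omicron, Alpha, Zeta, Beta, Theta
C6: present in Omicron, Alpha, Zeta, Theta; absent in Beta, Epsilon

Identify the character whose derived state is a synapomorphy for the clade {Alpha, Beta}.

C1

Character polarity is set by the outgroup: the derived state is whichever differs from the outgroup's state, so for C3, C6 the derived state is 'absent', and for the remaining characters it is 'present'.
C1 (derived state 'present') is shared by Alpha and Beta — a synapomorphy uniting that clade.
C2: derived state 'present' in Alpha, Beta, Epsilon, and Theta only — synapomorphy for {Alpha, Beta, Epsilon, Theta}.
Only Epsilon and Theta show the derived state 'absent' for C3, supporting them as a clade.
C4 (derived state 'present') is shared by all ingroup taxa — unites the whole ingroup.
C5: derived state 'present' in Epsilon only — an autapomorphy, so it tells us nothing about relationships among taxa.
C6 (state 'absent') occurs in Beta and Epsilon but conflicts with the nesting implied by the other characters — most parsimoniously interpreted as homoplasy.
Most parsimonious ingroup topology: (((Alpha,Beta),(Epsilon,Theta)),Zeta).
The clade {Alpha, Beta} is supported by C1: its derived state 'present' occurs in exactly those taxa and in no other taxon (including the outgroup).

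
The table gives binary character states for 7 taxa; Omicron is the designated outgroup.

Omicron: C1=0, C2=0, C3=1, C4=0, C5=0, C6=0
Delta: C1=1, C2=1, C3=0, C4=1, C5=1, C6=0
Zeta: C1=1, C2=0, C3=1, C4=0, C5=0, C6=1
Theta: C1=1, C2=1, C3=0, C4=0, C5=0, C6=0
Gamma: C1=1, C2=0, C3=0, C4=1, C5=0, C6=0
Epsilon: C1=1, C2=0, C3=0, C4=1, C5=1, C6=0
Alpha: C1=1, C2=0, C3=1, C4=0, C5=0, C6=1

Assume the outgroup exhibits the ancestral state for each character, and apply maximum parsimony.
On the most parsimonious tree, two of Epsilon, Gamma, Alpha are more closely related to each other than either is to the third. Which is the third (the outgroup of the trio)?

Alpha

Character polarity is set by the outgroup: the derived state is whichever differs from the outgroup's state, so for C3 the derived state is '0', and for the remaining characters it is '1'.
C1 (derived state '1') is shared by all ingroup taxa — unites the whole ingroup.
C2 groups Delta and Theta, which is incompatible with the clades supported by the remaining characters; treating it as convergent (homoplasy) costs fewer steps than any alternative tree.
C3: derived state '0' in Delta, Epsilon, Gamma, and Theta only — synapomorphy for {Delta, Epsilon, Gamma, Theta}.
C4 (derived state '1') is shared by Delta, Epsilon, and Gamma — a synapomorphy uniting that clade.
C5: derived state '1' in Delta and Epsilon only — synapomorphy for {Delta, Epsilon}.
C6: derived state '1' in Alpha and Zeta only — synapomorphy for {Alpha, Zeta}.
Most parsimonious ingroup topology: ((Theta,((Epsilon,Delta),Gamma)),(Alpha,Zeta)).
Epsilon and Gamma share a more recent common ancestor with each other than either does with Alpha, so Alpha is the least closely related of the three.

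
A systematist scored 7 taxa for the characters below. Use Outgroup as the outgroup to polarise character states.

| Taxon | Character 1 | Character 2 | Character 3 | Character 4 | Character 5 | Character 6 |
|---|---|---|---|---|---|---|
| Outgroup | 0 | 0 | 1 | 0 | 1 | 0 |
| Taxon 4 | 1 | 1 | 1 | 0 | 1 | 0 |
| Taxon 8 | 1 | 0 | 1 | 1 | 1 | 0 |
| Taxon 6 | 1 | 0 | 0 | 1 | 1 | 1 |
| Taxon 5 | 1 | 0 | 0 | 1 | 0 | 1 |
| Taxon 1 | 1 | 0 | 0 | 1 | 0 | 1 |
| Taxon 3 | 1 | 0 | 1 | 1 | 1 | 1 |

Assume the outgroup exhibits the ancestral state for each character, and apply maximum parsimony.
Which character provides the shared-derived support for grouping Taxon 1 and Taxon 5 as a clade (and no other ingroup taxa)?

Character 5

Character polarity is set by the outgroup: the derived state is whichever differs from the outgroup's state, so for Character 3, Character 5 the derived state is '0', and for the remaining characters it is '1'.
Character 1 (derived state '1') is shared by all ingroup taxa — unites the whole ingroup.
Character 2 (derived state '1') is unique to Taxon 4 (autapomorphy; uninformative for grouping).
Character 3 (derived state '0') is shared by Taxon 1, Taxon 5, and Taxon 6 — a synapomorphy uniting that clade.
Character 4 (derived state '1') is shared by Taxon 1, Taxon 3, Taxon 5, Taxon 6, and Taxon 8 — a synapomorphy uniting that clade.
Only Taxon 1 and Taxon 5 show the derived state '0' for Character 5, supporting them as a clade.
Character 6 (derived state '1') is shared by Taxon 1, Taxon 3, Taxon 5, and Taxon 6 — a synapomorphy uniting that clade.
Most parsimonious ingroup topology: (Taxon 4,(Taxon 8,((Taxon 6,(Taxon 5,Taxon 1)),Taxon 3))).
The clade {Taxon 1, Taxon 5} is supported by Character 5: its derived state '0' occurs in exactly those taxa and in no other taxon (including the outgroup).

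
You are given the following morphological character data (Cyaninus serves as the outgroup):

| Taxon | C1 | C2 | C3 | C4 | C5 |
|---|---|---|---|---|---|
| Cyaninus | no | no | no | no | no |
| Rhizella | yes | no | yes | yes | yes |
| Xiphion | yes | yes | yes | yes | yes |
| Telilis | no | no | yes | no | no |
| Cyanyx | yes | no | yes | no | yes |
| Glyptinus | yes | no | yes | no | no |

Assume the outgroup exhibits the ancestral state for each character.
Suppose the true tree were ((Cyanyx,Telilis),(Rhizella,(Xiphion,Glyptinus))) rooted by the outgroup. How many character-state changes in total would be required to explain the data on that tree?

Map each character onto ((Cyanyx,Telilis),(Rhizella,(Xiphion,Glyptinus))) (rooted by Cyaninus) and count the minimum state changes it requires (Fitch parsimony):
C1: 2; C2: 1; C3: 1; C4: 2; C5: 3.
Total tree length = 9.

9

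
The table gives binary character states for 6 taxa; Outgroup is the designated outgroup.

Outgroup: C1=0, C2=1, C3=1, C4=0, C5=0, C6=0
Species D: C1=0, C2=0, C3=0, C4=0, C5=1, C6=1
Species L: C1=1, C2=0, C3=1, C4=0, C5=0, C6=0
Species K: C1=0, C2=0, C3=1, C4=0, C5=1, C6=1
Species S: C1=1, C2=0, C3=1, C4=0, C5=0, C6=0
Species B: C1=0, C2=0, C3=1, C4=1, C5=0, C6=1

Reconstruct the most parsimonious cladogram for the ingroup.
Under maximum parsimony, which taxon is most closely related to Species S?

Species L

Character polarity is set by the outgroup: the derived state is whichever differs from the outgroup's state, so for C2, C3 the derived state is '0', and for the remaining characters it is '1'.
C1: derived state '1' in Species L and Species S only — synapomorphy for {Species L, Species S}.
All ingroup taxa share the derived state '0' for C2; it defines the ingroup but does not resolve relationships within it.
C3: derived state '0' in Species D only — an autapomorphy, so it tells us nothing about relationships among taxa.
C4 (derived state '1') is unique to Species B (autapomorphy; uninformative for grouping).
Only Species D and Species K show the derived state '1' for C5, supporting them as a clade.
Only Species B, Species D, and Species K show the derived state '1' for C6, supporting them as a clade.
Most parsimonious ingroup topology: (((Species D,Species K),Species B),(Species L,Species S)).
Species S and Species L form a cherry on this tree, so they are sister taxa.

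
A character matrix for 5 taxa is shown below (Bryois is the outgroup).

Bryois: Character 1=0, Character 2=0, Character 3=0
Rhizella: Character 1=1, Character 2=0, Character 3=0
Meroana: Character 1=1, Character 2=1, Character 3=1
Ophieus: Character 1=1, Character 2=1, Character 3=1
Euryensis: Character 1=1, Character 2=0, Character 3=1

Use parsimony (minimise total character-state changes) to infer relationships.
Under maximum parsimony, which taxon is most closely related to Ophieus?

The outgroup has state '0' for every character, so '1' is the derived state throughout.
Character 1 (derived state '1') is shared by all ingroup taxa — unites the whole ingroup.
Only Meroana and Ophieus show the derived state '1' for Character 2, supporting them as a clade.
Character 3: derived state '1' in Euryensis, Meroana, and Ophieus only — synapomorphy for {Euryensis, Meroana, Ophieus}.
Most parsimonious ingroup topology: (Rhizella,((Meroana,Ophieus),Euryensis)).
Ophieus and Meroana form a cherry on this tree, so they are sister taxa.

Meroana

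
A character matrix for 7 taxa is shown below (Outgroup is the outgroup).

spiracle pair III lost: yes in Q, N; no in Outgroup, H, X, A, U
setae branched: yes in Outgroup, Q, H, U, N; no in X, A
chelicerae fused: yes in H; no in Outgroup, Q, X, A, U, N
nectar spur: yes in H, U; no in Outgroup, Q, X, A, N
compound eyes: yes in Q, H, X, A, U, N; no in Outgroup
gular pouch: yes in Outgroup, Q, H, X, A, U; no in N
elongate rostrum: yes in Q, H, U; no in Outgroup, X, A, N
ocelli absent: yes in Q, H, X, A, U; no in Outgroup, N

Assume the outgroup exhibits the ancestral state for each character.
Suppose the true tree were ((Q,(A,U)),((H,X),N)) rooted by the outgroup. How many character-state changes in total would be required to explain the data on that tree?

Map each character onto ((Q,(A,U)),((H,X),N)) (rooted by Outgroup) and count the minimum state changes it requires (Fitch parsimony):
spiracle pair III lost: 2; setae branched: 2; chelicerae fused: 1; nectar spur: 2; compound eyes: 1; gular pouch: 1; elongate rostrum: 3; ocelli absent: 2.
Total tree length = 14.

14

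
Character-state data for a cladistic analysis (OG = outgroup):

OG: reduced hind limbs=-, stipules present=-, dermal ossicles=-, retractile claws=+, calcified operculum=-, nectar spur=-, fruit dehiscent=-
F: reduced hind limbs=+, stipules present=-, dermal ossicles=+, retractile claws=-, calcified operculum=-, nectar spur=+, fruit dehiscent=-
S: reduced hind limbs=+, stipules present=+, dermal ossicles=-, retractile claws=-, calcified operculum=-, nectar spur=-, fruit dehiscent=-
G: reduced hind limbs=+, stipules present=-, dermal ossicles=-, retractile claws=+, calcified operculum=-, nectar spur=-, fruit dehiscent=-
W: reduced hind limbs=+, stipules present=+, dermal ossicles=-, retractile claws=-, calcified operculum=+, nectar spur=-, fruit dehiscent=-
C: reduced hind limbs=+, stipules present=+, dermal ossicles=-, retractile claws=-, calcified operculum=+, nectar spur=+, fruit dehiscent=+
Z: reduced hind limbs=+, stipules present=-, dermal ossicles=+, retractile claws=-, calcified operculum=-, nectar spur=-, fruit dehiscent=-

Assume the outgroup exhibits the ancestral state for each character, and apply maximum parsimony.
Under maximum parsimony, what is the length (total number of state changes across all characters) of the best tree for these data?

Character polarity is set by the outgroup: the derived state is whichever differs from the outgroup's state, so for retractile claws the derived state is '-', and for the remaining characters it is '+'.
All ingroup taxa share the derived state '+' for reduced hind limbs; it defines the ingroup but does not resolve relationships within it.
stipules present: derived state '+' in C, S, and W only — synapomorphy for {C, S, W}.
dermal ossicles (derived state '+') is shared by F and Z — a synapomorphy uniting that clade.
Only C, F, S, W, and Z show the derived state '-' for retractile claws, supporting them as a clade.
Only C and W show the derived state '+' for calcified operculum, supporting them as a clade.
nectar spur (state '+') occurs in C and F but conflicts with the nesting implied by the other characters — most parsimoniously interpreted as homoplasy.
fruit dehiscent (derived state '+') is unique to C (autapomorphy; uninformative for grouping).
Most parsimonious ingroup topology: (((F,Z),(S,(W,C))),G).
Changes per character on this tree: reduced hind limbs: 1; stipules present: 1; dermal ossicles: 1; retractile claws: 1; calcified operculum: 1; nectar spur: 2; fruit dehiscent: 1.
Total = 8.

8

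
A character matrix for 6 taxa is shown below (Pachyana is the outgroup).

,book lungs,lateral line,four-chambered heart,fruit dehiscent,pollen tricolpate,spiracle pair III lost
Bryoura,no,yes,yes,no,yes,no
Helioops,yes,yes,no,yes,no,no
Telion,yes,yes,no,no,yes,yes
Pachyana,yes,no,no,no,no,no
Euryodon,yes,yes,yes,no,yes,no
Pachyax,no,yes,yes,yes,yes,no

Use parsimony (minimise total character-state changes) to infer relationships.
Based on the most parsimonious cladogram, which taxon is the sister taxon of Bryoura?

Character polarity is set by the outgroup: the derived state is whichever differs from the outgroup's state, so for book lungs the derived state is 'no', and for the remaining characters it is 'yes'.
book lungs: derived state 'no' in Bryoura and Pachyax only — synapomorphy for {Bryoura, Pachyax}.
lateral line (derived state 'yes') is shared by all ingroup taxa — unites the whole ingroup.
four-chambered heart (derived state 'yes') is shared by Bryoura, Euryodon, and Pachyax — a synapomorphy uniting that clade.
fruit dehiscent (state 'yes') occurs in Helioops and Pachyax but conflicts with the nesting implied by the other characters — most parsimoniously interpreted as homoplasy.
pollen tricolpate: derived state 'yes' in Bryoura, Euryodon, Pachyax, and Telion only — synapomorphy for {Bryoura, Euryodon, Pachyax, Telion}.
spiracle pair III lost (derived state 'yes') is unique to Telion (autapomorphy; uninformative for grouping).
Most parsimonious ingroup topology: (Helioops,((Euryodon,(Pachyax,Bryoura)),Telion)).
Bryoura and Pachyax form a cherry on this tree, so they are sister taxa.

Pachyax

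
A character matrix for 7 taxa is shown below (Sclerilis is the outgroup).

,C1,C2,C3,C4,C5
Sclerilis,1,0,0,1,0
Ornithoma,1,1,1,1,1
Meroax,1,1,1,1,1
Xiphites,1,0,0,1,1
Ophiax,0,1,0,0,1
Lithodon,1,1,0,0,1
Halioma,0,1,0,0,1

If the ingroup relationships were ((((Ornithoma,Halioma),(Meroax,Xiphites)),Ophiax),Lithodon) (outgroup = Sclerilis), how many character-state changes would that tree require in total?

Map each character onto ((((Ornithoma,Halioma),(Meroax,Xiphites)),Ophiax),Lithodon) (rooted by Sclerilis) and count the minimum state changes it requires (Fitch parsimony):
C1: 2; C2: 2; C3: 2; C4: 3; C5: 1.
Total tree length = 10.

10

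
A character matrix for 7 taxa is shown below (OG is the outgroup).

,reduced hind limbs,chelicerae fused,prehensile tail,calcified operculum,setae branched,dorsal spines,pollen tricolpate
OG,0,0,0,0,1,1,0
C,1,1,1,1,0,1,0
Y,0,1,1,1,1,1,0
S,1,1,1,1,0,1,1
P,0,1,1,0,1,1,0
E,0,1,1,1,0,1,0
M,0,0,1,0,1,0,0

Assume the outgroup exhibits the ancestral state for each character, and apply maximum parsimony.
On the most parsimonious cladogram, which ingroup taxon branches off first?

Character polarity is set by the outgroup: the derived state is whichever differs from the outgroup's state, so for setae branched, dorsal spines the derived state is '0', and for the remaining characters it is '1'.
reduced hind limbs: derived state '1' in C and S only — synapomorphy for {C, S}.
chelicerae fused (derived state '1') is shared by C, E, P, S, and Y — a synapomorphy uniting that clade.
prehensile tail (derived state '1') is shared by all ingroup taxa — unites the whole ingroup.
calcified operculum (derived state '1') is shared by C, E, S, and Y — a synapomorphy uniting that clade.
setae branched: derived state '0' in C, E, and S only — synapomorphy for {C, E, S}.
dorsal spines (derived state '0') is unique to M (autapomorphy; uninformative for grouping).
pollen tricolpate: derived state '1' in S only — an autapomorphy, so it tells us nothing about relationships among taxa.
Most parsimonious ingroup topology: (((((C,S),E),Y),P),M).
M is sister to the clade containing all other ingroup taxa, so it is the earliest-diverging (most basal) ingroup lineage.

M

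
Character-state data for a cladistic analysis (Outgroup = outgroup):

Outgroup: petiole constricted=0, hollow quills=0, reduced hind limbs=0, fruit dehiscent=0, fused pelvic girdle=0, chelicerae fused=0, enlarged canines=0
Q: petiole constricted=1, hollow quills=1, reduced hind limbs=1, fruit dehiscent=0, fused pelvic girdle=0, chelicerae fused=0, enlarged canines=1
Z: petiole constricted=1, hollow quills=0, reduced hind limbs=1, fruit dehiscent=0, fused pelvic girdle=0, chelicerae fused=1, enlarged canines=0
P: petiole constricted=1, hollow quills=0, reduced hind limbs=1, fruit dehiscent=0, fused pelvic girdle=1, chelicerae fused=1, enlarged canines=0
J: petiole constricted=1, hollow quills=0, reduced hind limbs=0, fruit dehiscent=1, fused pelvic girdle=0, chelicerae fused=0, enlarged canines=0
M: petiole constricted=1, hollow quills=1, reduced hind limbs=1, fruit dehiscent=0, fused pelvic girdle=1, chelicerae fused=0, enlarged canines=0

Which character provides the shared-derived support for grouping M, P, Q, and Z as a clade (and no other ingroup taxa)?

The outgroup has state '0' for every character, so '1' is the derived state throughout.
All ingroup taxa share the derived state '1' for petiole constricted; it defines the ingroup but does not resolve relationships within it.
hollow quills: derived state '1' in M and Q only — synapomorphy for {M, Q}.
reduced hind limbs: derived state '1' in M, P, Q, and Z only — synapomorphy for {M, P, Q, Z}.
fruit dehiscent: derived state '1' in J only — an autapomorphy, so it tells us nothing about relationships among taxa.
fused pelvic girdle groups M and P, which is incompatible with the clades supported by the remaining characters; treating it as convergent (homoplasy) costs fewer steps than any alternative tree.
chelicerae fused: derived state '1' in P and Z only — synapomorphy for {P, Z}.
enlarged canines: derived state '1' in Q only — an autapomorphy, so it tells us nothing about relationships among taxa.
Most parsimonious ingroup topology: (((Q,M),(Z,P)),J).
The clade {M, P, Q, Z} is supported by reduced hind limbs: its derived state '1' occurs in exactly those taxa and in no other taxon (including the outgroup).

reduced hind limbs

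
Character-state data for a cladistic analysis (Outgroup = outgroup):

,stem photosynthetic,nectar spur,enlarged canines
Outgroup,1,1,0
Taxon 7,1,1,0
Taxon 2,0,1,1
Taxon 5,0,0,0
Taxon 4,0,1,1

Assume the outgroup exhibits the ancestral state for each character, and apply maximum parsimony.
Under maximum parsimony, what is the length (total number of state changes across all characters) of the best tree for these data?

Character polarity is set by the outgroup: the derived state is whichever differs from the outgroup's state, so for stem photosynthetic, nectar spur the derived state is '0', and for the remaining characters it is '1'.
stem photosynthetic: derived state '0' in Taxon 2, Taxon 4, and Taxon 5 only — synapomorphy for {Taxon 2, Taxon 4, Taxon 5}.
nectar spur (derived state '0') is unique to Taxon 5 (autapomorphy; uninformative for grouping).
Only Taxon 2 and Taxon 4 show the derived state '1' for enlarged canines, supporting them as a clade.
Most parsimonious ingroup topology: (Taxon 7,((Taxon 2,Taxon 4),Taxon 5)).
Changes per character on this tree: stem photosynthetic: 1; nectar spur: 1; enlarged canines: 1.
Total = 3.

3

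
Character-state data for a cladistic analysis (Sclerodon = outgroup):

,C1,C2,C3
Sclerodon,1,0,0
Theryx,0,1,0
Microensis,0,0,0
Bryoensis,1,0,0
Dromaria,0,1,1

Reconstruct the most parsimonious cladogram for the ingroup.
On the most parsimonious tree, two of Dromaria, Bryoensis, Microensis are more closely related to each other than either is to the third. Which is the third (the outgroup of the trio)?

Bryoensis

Character polarity is set by the outgroup: the derived state is whichever differs from the outgroup's state, so for C1 the derived state is '0', and for the remaining characters it is '1'.
C1 (derived state '0') is shared by Dromaria, Microensis, and Theryx — a synapomorphy uniting that clade.
Only Dromaria and Theryx show the derived state '1' for C2, supporting them as a clade.
C3: derived state '1' in Dromaria only — an autapomorphy, so it tells us nothing about relationships among taxa.
Most parsimonious ingroup topology: (((Theryx,Dromaria),Microensis),Bryoensis).
Dromaria and Microensis share a more recent common ancestor with each other than either does with Bryoensis, so Bryoensis is the least closely related of the three.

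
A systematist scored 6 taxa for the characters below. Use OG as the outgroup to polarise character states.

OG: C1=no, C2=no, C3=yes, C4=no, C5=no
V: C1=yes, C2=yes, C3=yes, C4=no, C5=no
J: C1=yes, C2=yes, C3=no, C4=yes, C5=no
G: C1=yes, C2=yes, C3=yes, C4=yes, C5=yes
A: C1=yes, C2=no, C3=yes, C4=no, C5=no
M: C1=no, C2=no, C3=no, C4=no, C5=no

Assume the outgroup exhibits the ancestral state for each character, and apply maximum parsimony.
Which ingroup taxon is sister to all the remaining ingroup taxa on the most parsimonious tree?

Character polarity is set by the outgroup: the derived state is whichever differs from the outgroup's state, so for C3 the derived state is 'no', and for the remaining characters it is 'yes'.
Only A, G, J, and V show the derived state 'yes' for C1, supporting them as a clade.
C2 (derived state 'yes') is shared by G, J, and V — a synapomorphy uniting that clade.
C3 groups J and M, which is incompatible with the clades supported by the remaining characters; treating it as convergent (homoplasy) costs fewer steps than any alternative tree.
C4: derived state 'yes' in G and J only — synapomorphy for {G, J}.
C5: derived state 'yes' in G only — an autapomorphy, so it tells us nothing about relationships among taxa.
Most parsimonious ingroup topology: (((V,(J,G)),A),M).
M is sister to the clade containing all other ingroup taxa, so it is the earliest-diverging (most basal) ingroup lineage.

M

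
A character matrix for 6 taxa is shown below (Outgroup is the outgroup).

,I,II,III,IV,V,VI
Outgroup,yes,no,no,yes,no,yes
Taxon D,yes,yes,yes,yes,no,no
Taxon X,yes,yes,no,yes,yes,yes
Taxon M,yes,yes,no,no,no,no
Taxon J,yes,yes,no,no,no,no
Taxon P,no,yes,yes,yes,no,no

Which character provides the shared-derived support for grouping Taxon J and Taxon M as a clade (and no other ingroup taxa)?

Character polarity is set by the outgroup: the derived state is whichever differs from the outgroup's state, so for I, IV, VI the derived state is 'no', and for the remaining characters it is 'yes'.
I (derived state 'no') is unique to Taxon P (autapomorphy; uninformative for grouping).
II (derived state 'yes') is shared by all ingroup taxa — unites the whole ingroup.
III: derived state 'yes' in Taxon D and Taxon P only — synapomorphy for {Taxon D, Taxon P}.
IV: derived state 'no' in Taxon J and Taxon M only — synapomorphy for {Taxon J, Taxon M}.
V (derived state 'yes') is unique to Taxon X (autapomorphy; uninformative for grouping).
Only Taxon D, Taxon J, Taxon M, and Taxon P show the derived state 'no' for VI, supporting them as a clade.
Most parsimonious ingroup topology: (((Taxon D,Taxon P),(Taxon M,Taxon J)),Taxon X).
The clade {Taxon J, Taxon M} is supported by IV: its derived state 'no' occurs in exactly those taxa and in no other taxon (including the outgroup).

IV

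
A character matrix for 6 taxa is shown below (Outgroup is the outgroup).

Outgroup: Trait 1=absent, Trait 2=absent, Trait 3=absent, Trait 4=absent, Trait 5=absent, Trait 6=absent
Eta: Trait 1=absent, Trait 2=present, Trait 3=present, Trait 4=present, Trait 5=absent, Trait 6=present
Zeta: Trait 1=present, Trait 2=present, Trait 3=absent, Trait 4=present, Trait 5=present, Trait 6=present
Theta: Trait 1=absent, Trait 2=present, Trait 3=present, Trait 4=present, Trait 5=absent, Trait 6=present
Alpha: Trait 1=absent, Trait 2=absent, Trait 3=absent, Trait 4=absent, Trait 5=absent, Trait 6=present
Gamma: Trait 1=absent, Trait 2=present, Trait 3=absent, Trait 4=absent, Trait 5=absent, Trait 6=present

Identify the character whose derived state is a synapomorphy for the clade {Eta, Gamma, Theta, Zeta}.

The outgroup has state 'absent' for every character, so 'present' is the derived state throughout.
Trait 1 (derived state 'present') is unique to Zeta (autapomorphy; uninformative for grouping).
Only Eta, Gamma, Theta, and Zeta show the derived state 'present' for Trait 2, supporting them as a clade.
Trait 3 (derived state 'present') is shared by Eta and Theta — a synapomorphy uniting that clade.
Trait 4: derived state 'present' in Eta, Theta, and Zeta only — synapomorphy for {Eta, Theta, Zeta}.
Trait 5 (derived state 'present') is unique to Zeta (autapomorphy; uninformative for grouping).
Trait 6 (derived state 'present') is shared by all ingroup taxa — unites the whole ingroup.
Most parsimonious ingroup topology: ((((Eta,Theta),Zeta),Gamma),Alpha).
The clade {Eta, Gamma, Theta, Zeta} is supported by Trait 2: its derived state 'present' occurs in exactly those taxa and in no other taxon (including the outgroup).

Trait 2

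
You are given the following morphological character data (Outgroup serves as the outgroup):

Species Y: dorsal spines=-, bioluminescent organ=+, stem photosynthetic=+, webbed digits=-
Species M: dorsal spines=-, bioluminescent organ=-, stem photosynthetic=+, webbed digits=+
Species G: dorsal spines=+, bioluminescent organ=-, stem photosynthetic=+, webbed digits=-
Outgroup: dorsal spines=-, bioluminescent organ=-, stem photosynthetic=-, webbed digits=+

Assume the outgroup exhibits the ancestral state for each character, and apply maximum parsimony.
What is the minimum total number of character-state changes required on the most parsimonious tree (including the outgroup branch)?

4

Character polarity is set by the outgroup: the derived state is whichever differs from the outgroup's state, so for webbed digits the derived state is '-', and for the remaining characters it is '+'.
dorsal spines: derived state '+' in Species G only — an autapomorphy, so it tells us nothing about relationships among taxa.
bioluminescent organ: derived state '+' in Species Y only — an autapomorphy, so it tells us nothing about relationships among taxa.
stem photosynthetic (derived state '+') is shared by all ingroup taxa — unites the whole ingroup.
Only Species G and Species Y show the derived state '-' for webbed digits, supporting them as a clade.
Most parsimonious ingroup topology: (Species M,(Species G,Species Y)).
Changes per character on this tree: dorsal spines: 1; bioluminescent organ: 1; stem photosynthetic: 1; webbed digits: 1.
Total = 4.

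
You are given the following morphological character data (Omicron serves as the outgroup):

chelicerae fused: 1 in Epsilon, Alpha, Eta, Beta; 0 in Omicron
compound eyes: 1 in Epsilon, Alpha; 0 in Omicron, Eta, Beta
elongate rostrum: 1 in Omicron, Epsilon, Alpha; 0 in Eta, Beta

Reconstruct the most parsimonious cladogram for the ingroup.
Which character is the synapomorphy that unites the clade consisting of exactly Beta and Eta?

elongate rostrum

Character polarity is set by the outgroup: the derived state is whichever differs from the outgroup's state, so for elongate rostrum the derived state is '0', and for the remaining characters it is '1'.
chelicerae fused (derived state '1') is shared by all ingroup taxa — unites the whole ingroup.
Only Alpha and Epsilon show the derived state '1' for compound eyes, supporting them as a clade.
elongate rostrum (derived state '0') is shared by Beta and Eta — a synapomorphy uniting that clade.
Most parsimonious ingroup topology: ((Epsilon,Alpha),(Eta,Beta)).
The clade {Beta, Eta} is supported by elongate rostrum: its derived state '0' occurs in exactly those taxa and in no other taxon (including the outgroup).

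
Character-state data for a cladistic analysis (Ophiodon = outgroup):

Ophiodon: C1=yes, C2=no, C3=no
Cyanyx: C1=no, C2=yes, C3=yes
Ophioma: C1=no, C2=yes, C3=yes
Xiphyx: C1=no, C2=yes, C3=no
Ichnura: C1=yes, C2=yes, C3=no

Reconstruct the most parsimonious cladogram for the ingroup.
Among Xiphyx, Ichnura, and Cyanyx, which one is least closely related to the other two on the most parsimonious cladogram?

Character polarity is set by the outgroup: the derived state is whichever differs from the outgroup's state, so for C1 the derived state is 'no', and for the remaining characters it is 'yes'.
Only Cyanyx, Ophioma, and Xiphyx show the derived state 'no' for C1, supporting them as a clade.
C2 (derived state 'yes') is shared by all ingroup taxa — unites the whole ingroup.
C3: derived state 'yes' in Cyanyx and Ophioma only — synapomorphy for {Cyanyx, Ophioma}.
Most parsimonious ingroup topology: (((Cyanyx,Ophioma),Xiphyx),Ichnura).
Cyanyx and Xiphyx share a more recent common ancestor with each other than either does with Ichnura, so Ichnura is the least closely related of the three.

Ichnura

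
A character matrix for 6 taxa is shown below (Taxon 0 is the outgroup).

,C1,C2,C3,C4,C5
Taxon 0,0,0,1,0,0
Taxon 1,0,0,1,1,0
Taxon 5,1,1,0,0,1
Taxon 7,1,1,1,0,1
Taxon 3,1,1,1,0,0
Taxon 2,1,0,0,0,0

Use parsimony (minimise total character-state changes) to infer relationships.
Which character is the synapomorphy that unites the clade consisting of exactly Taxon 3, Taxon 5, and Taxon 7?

C2

Character polarity is set by the outgroup: the derived state is whichever differs from the outgroup's state, so for C3 the derived state is '0', and for the remaining characters it is '1'.
Only Taxon 2, Taxon 3, Taxon 5, and Taxon 7 show the derived state '1' for C1, supporting them as a clade.
C2: derived state '1' in Taxon 3, Taxon 5, and Taxon 7 only — synapomorphy for {Taxon 3, Taxon 5, Taxon 7}.
C3 groups Taxon 2 and Taxon 5, which is incompatible with the clades supported by the remaining characters; treating it as convergent (homoplasy) costs fewer steps than any alternative tree.
C4: derived state '1' in Taxon 1 only — an autapomorphy, so it tells us nothing about relationships among taxa.
Only Taxon 5 and Taxon 7 show the derived state '1' for C5, supporting them as a clade.
Most parsimonious ingroup topology: (Taxon 1,(((Taxon 5,Taxon 7),Taxon 3),Taxon 2)).
The clade {Taxon 3, Taxon 5, Taxon 7} is supported by C2: its derived state '1' occurs in exactly those taxa and in no other taxon (including the outgroup).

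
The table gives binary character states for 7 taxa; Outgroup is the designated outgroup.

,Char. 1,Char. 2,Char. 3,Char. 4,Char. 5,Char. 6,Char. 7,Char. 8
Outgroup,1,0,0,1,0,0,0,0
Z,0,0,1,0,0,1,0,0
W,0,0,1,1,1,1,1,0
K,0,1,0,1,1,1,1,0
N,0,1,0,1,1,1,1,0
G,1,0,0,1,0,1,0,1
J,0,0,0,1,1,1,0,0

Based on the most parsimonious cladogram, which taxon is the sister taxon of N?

K

Character polarity is set by the outgroup: the derived state is whichever differs from the outgroup's state, so for Char. 1, Char. 4 the derived state is '0', and for the remaining characters it is '1'.
Only J, K, N, W, and Z show the derived state '0' for Char. 1, supporting them as a clade.
Char. 2: derived state '1' in K and N only — synapomorphy for {K, N}.
Char. 3 groups W and Z, which is incompatible with the clades supported by the remaining characters; treating it as convergent (homoplasy) costs fewer steps than any alternative tree.
Char. 4: derived state '0' in Z only — an autapomorphy, so it tells us nothing about relationships among taxa.
Only J, K, N, and W show the derived state '1' for Char. 5, supporting them as a clade.
All ingroup taxa share the derived state '1' for Char. 6; it defines the ingroup but does not resolve relationships within it.
Only K, N, and W show the derived state '1' for Char. 7, supporting them as a clade.
Char. 8 (derived state '1') is unique to G (autapomorphy; uninformative for grouping).
Most parsimonious ingroup topology: ((Z,((W,(K,N)),J)),G).
N and K form a cherry on this tree, so they are sister taxa.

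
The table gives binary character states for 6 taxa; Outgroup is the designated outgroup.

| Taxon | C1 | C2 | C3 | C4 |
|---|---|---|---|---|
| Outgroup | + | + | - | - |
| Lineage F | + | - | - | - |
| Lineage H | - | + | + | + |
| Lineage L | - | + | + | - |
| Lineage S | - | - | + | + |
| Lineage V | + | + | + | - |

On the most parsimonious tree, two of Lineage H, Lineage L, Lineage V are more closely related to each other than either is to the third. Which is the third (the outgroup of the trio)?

Lineage V

Character polarity is set by the outgroup: the derived state is whichever differs from the outgroup's state, so for C1, C2 the derived state is '-', and for the remaining characters it is '+'.
C1 (derived state '-') is shared by Lineage H, Lineage L, and Lineage S — a synapomorphy uniting that clade.
C2 groups Lineage F and Lineage S, which is incompatible with the clades supported by the remaining characters; treating it as convergent (homoplasy) costs fewer steps than any alternative tree.
Only Lineage H, Lineage L, Lineage S, and Lineage V show the derived state '+' for C3, supporting them as a clade.
C4 (derived state '+') is shared by Lineage H and Lineage S — a synapomorphy uniting that clade.
Most parsimonious ingroup topology: (Lineage F,(((Lineage H,Lineage S),Lineage L),Lineage V)).
Lineage H and Lineage L share a more recent common ancestor with each other than either does with Lineage V, so Lineage V is the least closely related of the three.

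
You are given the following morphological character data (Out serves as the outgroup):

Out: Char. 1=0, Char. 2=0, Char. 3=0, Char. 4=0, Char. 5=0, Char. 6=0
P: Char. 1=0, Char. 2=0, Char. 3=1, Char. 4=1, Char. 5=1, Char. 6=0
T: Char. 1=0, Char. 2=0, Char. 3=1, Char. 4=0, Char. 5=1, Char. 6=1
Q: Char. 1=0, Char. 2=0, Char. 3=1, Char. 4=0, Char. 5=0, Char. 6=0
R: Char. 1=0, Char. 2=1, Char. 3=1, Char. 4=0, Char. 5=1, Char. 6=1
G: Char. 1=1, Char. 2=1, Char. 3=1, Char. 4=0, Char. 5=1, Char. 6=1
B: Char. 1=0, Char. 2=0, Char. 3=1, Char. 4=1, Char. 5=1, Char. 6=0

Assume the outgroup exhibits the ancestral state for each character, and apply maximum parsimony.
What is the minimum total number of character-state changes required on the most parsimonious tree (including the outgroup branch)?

6

The outgroup has state '0' for every character, so '1' is the derived state throughout.
Char. 1 (derived state '1') is unique to G (autapomorphy; uninformative for grouping).
Only G and R show the derived state '1' for Char. 2, supporting them as a clade.
Char. 3 (derived state '1') is shared by all ingroup taxa — unites the whole ingroup.
Only B and P show the derived state '1' for Char. 4, supporting them as a clade.
Only B, G, P, R, and T show the derived state '1' for Char. 5, supporting them as a clade.
Only G, R, and T show the derived state '1' for Char. 6, supporting them as a clade.
Most parsimonious ingroup topology: (((P,B),(T,(R,G))),Q).
Changes per character on this tree: Char. 1: 1; Char. 2: 1; Char. 3: 1; Char. 4: 1; Char. 5: 1; Char. 6: 1.
Total = 6.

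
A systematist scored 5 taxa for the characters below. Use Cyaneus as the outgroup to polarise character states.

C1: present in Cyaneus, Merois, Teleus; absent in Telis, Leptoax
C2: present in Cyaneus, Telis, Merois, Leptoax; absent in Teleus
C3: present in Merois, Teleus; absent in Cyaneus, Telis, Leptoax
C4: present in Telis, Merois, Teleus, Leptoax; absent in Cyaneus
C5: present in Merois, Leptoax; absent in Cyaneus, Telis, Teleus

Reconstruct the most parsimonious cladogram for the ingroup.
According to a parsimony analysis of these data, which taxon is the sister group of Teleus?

Character polarity is set by the outgroup: the derived state is whichever differs from the outgroup's state, so for C1, C2 the derived state is 'absent', and for the remaining characters it is 'present'.
Only Leptoax and Telis show the derived state 'absent' for C1, supporting them as a clade.
C2 (derived state 'absent') is unique to Teleus (autapomorphy; uninformative for grouping).
C3 (derived state 'present') is shared by Merois and Teleus — a synapomorphy uniting that clade.
All ingroup taxa share the derived state 'present' for C4; it defines the ingroup but does not resolve relationships within it.
C5 (state 'present') occurs in Leptoax and Merois but conflicts with the nesting implied by the other characters — most parsimoniously interpreted as homoplasy.
Most parsimonious ingroup topology: ((Telis,Leptoax),(Merois,Teleus)).
Teleus and Merois form a cherry on this tree, so they are sister taxa.

Merois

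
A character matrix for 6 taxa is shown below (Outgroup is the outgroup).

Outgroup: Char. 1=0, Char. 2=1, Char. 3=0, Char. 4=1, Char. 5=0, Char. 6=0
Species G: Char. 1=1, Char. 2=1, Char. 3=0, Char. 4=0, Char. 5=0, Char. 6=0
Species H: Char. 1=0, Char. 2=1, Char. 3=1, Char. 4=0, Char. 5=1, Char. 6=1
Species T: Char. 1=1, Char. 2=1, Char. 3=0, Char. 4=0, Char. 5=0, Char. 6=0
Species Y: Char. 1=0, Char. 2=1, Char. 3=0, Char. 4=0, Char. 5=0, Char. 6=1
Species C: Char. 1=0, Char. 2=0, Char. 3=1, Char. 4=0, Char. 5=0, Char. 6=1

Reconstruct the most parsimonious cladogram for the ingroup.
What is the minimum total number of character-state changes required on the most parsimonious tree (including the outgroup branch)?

Character polarity is set by the outgroup: the derived state is whichever differs from the outgroup's state, so for Char. 2, Char. 4 the derived state is '0', and for the remaining characters it is '1'.
Char. 1: derived state '1' in Species G and Species T only — synapomorphy for {Species G, Species T}.
Char. 2 (derived state '0') is unique to Species C (autapomorphy; uninformative for grouping).
Char. 3 (derived state '1') is shared by Species C and Species H — a synapomorphy uniting that clade.
Char. 4 (derived state '0') is shared by all ingroup taxa — unites the whole ingroup.
Char. 5 (derived state '1') is unique to Species H (autapomorphy; uninformative for grouping).
Char. 6 (derived state '1') is shared by Species C, Species H, and Species Y — a synapomorphy uniting that clade.
Most parsimonious ingroup topology: ((Species G,Species T),((Species H,Species C),Species Y)).
Changes per character on this tree: Char. 1: 1; Char. 2: 1; Char. 3: 1; Char. 4: 1; Char. 5: 1; Char. 6: 1.
Total = 6.

6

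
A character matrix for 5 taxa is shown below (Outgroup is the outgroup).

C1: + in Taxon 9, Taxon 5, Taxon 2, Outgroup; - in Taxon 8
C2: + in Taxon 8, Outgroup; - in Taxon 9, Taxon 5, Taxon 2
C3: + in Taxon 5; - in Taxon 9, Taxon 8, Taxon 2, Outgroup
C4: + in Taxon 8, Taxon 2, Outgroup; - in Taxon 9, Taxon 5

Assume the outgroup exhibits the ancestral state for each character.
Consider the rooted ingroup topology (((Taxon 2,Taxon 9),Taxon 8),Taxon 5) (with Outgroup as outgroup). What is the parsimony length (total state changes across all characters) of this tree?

6

Map each character onto (((Taxon 2,Taxon 9),Taxon 8),Taxon 5) (rooted by Outgroup) and count the minimum state changes it requires (Fitch parsimony):
C1: 1; C2: 2; C3: 1; C4: 2.
Total tree length = 6.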